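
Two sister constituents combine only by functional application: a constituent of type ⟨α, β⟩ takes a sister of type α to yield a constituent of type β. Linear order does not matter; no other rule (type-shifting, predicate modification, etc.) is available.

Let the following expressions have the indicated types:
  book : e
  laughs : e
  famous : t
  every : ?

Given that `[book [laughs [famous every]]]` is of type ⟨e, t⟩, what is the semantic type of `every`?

⟨t, ⟨e, ⟨e, ⟨e, t⟩⟩⟩⟩

[book [laughs [famous every]]] is required to be ⟨e, t⟩. book : e cannot yield ⟨e, t⟩ as functor, so [laughs [famous every]] : ⟨e, ⟨e, t⟩⟩.
[laughs [famous every]] is required to be ⟨e, ⟨e, t⟩⟩. laughs : e cannot yield ⟨e, ⟨e, t⟩⟩ as functor, so [famous every] : ⟨e, ⟨e, ⟨e, t⟩⟩⟩.
[famous every] is required to be ⟨e, ⟨e, ⟨e, t⟩⟩⟩. famous : t cannot yield ⟨e, ⟨e, ⟨e, t⟩⟩⟩ as functor, so every : ⟨t, ⟨e, ⟨e, ⟨e, t⟩⟩⟩⟩.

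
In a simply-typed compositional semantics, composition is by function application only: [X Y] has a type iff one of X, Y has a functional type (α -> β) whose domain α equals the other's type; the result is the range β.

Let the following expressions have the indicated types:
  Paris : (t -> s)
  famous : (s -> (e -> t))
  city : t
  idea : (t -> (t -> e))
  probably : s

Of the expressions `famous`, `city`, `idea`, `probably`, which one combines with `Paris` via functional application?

city

famous : (s -> (e -> t)) — Paris needs t; famous needs s; neither fits.
city — combines: Paris : (t -> s) takes city : t as argument, giving s.
idea : (t -> (t -> e)) — Paris needs t; idea needs t; neither fits.
probably : s — Paris needs t; probably needs nothing (atomic); neither fits.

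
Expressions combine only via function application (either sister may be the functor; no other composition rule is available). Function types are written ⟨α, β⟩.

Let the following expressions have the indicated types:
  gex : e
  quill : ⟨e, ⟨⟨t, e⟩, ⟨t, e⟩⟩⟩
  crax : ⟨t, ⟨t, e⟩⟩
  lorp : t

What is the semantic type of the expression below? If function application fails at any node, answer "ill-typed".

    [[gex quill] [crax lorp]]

⟨t, e⟩

[gex quill]: quill is ⟨e, ⟨⟨t, e⟩, ⟨t, e⟩⟩⟩, gex is e; result ⟨⟨t, e⟩, ⟨t, e⟩⟩.
[crax lorp]: crax is ⟨t, ⟨t, e⟩⟩, lorp is t; result ⟨t, e⟩.
[[gex quill] [crax lorp]]: [gex quill] is ⟨⟨t, e⟩, ⟨t, e⟩⟩, [crax lorp] is ⟨t, e⟩; result ⟨t, e⟩.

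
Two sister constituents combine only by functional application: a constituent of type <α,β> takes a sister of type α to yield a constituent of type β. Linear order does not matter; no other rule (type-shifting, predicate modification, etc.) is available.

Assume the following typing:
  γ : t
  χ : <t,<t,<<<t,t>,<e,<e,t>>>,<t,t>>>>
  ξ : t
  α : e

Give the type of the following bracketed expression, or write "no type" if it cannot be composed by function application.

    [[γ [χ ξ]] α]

[χ ξ]: <t,<t,<<<t,t>,<e,<e,t>>>,<t,t>>>> applied to t yields <t,<<<t,t>,<e,<e,t>>>,<t,t>>>.
[γ [χ ξ]]: <t,<<<t,t>,<e,<e,t>>>,<t,t>>> applied to t yields <<<t,t>,<e,<e,t>>>,<t,t>>.
[[γ [χ ξ]] α]: <<<t,t>,<e,<e,t>>>,<t,t>> and e cannot combine by function application — type clash.

no type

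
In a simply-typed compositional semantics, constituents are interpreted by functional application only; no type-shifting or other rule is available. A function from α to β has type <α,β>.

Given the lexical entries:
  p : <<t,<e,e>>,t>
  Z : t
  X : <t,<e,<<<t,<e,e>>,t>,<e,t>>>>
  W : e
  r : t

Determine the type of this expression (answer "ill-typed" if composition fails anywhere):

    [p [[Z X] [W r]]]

[Z X]: functor X : <t,<e,<<<t,<e,e>>,t>,<e,t>>>>, argument Z : t; result <e,<<<t,<e,e>>,t>,<e,t>>>.
[W r]: e with t — neither is a function whose domain matches the other; composition fails here.

ill-typed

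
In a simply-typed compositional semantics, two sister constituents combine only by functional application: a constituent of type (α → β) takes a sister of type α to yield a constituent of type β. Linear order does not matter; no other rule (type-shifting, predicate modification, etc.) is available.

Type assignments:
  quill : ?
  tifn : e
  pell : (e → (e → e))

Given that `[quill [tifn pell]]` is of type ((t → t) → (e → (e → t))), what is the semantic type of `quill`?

((e → e) → ((t → t) → (e → (e → t))))

[quill [tifn pell]] must have type ((t → t) → (e → (e → t))). The sister [tifn pell] has type (e → e); that is not a function onto ((t → t) → (e → (e → t))), so quill must be the functor, of type ((e → e) → ((t → t) → (e → (e → t)))).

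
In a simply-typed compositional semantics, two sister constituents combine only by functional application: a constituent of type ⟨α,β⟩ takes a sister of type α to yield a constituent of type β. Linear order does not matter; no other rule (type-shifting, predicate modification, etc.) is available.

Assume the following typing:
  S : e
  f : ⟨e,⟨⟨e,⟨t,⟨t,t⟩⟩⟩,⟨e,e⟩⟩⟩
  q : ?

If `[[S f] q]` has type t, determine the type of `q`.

For [[S f] q] to have type t with [S f] of type ⟨⟨e,⟨t,⟨t,t⟩⟩⟩,⟨e,e⟩⟩, q must be the function: q : ⟨⟨⟨e,⟨t,⟨t,t⟩⟩⟩,⟨e,e⟩⟩,t⟩.

⟨⟨⟨e,⟨t,⟨t,t⟩⟩⟩,⟨e,e⟩⟩,t⟩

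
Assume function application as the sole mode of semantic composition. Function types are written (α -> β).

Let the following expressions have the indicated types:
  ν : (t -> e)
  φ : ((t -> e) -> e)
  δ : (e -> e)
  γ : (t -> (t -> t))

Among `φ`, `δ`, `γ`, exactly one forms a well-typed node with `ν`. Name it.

φ

φ — combines: φ : ((t -> e) -> e) takes ν : (t -> e) as argument, giving e.
δ : (e -> e) — does not combine with ν.
γ : (t -> (t -> t)) — does not combine with ν.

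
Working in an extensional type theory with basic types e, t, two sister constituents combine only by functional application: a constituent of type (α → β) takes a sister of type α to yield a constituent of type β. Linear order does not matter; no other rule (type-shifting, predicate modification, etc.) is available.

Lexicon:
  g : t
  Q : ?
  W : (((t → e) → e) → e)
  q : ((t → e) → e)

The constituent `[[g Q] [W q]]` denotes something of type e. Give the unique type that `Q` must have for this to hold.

(t → (e → e))

For [[g Q] [W q]] to have type e with [W q] of type e, [g Q] must be the function: [g Q] : (e → e).
For [g Q] to have type (e → e) with g of type t, Q must be the function: Q : (t → (e → e)).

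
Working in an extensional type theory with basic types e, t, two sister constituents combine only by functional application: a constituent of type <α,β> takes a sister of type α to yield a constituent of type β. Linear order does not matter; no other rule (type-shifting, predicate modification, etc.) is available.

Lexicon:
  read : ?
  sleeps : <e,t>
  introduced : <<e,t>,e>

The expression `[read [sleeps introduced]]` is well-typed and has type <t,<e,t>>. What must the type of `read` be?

<e,<t,<e,t>>>

At [read [sleeps introduced]] (required: <t,<e,t>>): [sleeps introduced] is e, which is not a function with range <t,<e,t>>; hence read is the functor — type <e,<t,<e,t>>>.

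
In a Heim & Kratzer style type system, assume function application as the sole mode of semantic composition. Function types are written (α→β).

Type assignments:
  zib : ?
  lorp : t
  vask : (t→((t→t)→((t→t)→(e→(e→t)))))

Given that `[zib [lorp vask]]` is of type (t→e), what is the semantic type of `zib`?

(((t→t)→((t→t)→(e→(e→t))))→(t→e))

[zib [lorp vask]] must have type (t→e). The sister [lorp vask] has type ((t→t)→((t→t)→(e→(e→t)))); that is not a function onto (t→e), so zib must be the functor, of type (((t→t)→((t→t)→(e→(e→t))))→(t→e)).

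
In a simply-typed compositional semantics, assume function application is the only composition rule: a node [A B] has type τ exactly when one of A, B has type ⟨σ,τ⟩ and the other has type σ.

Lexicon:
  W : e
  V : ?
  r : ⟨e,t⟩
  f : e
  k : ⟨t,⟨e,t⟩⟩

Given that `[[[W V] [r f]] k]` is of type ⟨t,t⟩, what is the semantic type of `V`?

⟨e,⟨t,⟨⟨t,⟨e,t⟩⟩,⟨t,t⟩⟩⟩⟩

For [[[W V] [r f]] k] to have type ⟨t,t⟩ with k of type ⟨t,⟨e,t⟩⟩, [[W V] [r f]] must be the function: [[W V] [r f]] : ⟨⟨t,⟨e,t⟩⟩,⟨t,t⟩⟩.
For [[W V] [r f]] to have type ⟨⟨t,⟨e,t⟩⟩,⟨t,t⟩⟩ with [r f] of type t, [W V] must be the function: [W V] : ⟨t,⟨⟨t,⟨e,t⟩⟩,⟨t,t⟩⟩⟩.
For [W V] to have type ⟨t,⟨⟨t,⟨e,t⟩⟩,⟨t,t⟩⟩⟩ with W of type e, V must be the function: V : ⟨e,⟨t,⟨⟨t,⟨e,t⟩⟩,⟨t,t⟩⟩⟩⟩.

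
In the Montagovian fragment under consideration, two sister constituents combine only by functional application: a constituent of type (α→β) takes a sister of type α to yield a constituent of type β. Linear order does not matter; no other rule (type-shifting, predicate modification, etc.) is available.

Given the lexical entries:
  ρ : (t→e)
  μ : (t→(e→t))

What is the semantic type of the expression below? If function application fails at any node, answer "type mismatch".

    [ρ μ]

type mismatch

[ρ μ]: (t→e) and (t→(e→t)) cannot combine by function application — type clash.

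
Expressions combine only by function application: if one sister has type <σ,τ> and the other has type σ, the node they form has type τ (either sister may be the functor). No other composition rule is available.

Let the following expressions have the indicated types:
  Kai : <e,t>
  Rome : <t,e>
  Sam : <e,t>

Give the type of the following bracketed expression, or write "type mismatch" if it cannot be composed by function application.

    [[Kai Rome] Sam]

type mismatch

[Kai Rome]: <e,t> and <t,e> cannot combine by function application — type clash.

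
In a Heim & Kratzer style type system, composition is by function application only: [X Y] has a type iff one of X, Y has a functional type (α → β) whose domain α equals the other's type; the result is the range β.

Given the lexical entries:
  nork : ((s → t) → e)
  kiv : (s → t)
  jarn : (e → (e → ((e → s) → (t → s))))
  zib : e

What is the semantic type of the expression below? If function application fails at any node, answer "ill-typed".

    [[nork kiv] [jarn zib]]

((e → s) → (t → s))

[nork kiv]: nork is ((s → t) → e), kiv is (s → t); result e.
[jarn zib]: jarn is (e → (e → ((e → s) → (t → s)))), zib is e; result (e → ((e → s) → (t → s))).
[[nork kiv] [jarn zib]]: [jarn zib] is (e → ((e → s) → (t → s))), [nork kiv] is e; result ((e → s) → (t → s)).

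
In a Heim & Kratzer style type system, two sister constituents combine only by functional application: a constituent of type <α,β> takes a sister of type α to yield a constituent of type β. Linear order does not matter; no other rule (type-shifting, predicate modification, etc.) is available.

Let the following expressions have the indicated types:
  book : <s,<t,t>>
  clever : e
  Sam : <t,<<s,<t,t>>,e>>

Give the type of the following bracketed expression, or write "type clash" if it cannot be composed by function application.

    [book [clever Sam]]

type clash

At [clever Sam]: neither e nor <t,<<s,<t,t>>,e>> can take the other as argument; the node is ill-typed.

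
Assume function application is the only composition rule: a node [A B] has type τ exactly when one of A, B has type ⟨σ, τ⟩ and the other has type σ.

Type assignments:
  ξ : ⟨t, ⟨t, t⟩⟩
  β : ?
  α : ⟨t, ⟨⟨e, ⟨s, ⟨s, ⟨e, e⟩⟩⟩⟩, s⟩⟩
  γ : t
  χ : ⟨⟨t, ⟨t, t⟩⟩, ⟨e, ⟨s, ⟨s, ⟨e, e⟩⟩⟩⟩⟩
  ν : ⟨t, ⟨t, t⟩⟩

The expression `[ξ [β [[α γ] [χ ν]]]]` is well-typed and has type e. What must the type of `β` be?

⟨s, ⟨⟨t, ⟨t, t⟩⟩, e⟩⟩

[ξ [β [[α γ] [χ ν]]]] must have type e. The sister ξ has type ⟨t, ⟨t, t⟩⟩; that is not a function onto e, so [β [[α γ] [χ ν]]] must be the functor, of type ⟨⟨t, ⟨t, t⟩⟩, e⟩.
[β [[α γ] [χ ν]]] must have type ⟨⟨t, ⟨t, t⟩⟩, e⟩. The sister [[α γ] [χ ν]] has type s; that is not a function onto ⟨⟨t, ⟨t, t⟩⟩, e⟩, so β must be the functor, of type ⟨s, ⟨⟨t, ⟨t, t⟩⟩, e⟩⟩.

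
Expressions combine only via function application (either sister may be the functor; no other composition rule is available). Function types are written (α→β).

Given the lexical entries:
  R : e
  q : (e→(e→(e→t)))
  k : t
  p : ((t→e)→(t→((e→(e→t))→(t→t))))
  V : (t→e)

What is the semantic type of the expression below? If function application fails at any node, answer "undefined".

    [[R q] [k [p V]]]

[R q] — q of type (e→(e→(e→t))) combines with R of type e: type (e→(e→t)).
[p V] — p of type ((t→e)→(t→((e→(e→t))→(t→t)))) combines with V of type (t→e): type (t→((e→(e→t))→(t→t))).
[k [p V]] — [p V] of type (t→((e→(e→t))→(t→t))) combines with k of type t: type ((e→(e→t))→(t→t)).
[[R q] [k [p V]]] — [k [p V]] of type ((e→(e→t))→(t→t)) combines with [R q] of type (e→(e→t)): type (t→t).

(t→t)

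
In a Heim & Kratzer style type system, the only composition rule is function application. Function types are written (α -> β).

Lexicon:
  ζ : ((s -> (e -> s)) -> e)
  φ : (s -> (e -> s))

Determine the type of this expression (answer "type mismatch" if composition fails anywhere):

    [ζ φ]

e

[ζ φ]: ζ is ((s -> (e -> s)) -> e), φ is (s -> (e -> s)); result e.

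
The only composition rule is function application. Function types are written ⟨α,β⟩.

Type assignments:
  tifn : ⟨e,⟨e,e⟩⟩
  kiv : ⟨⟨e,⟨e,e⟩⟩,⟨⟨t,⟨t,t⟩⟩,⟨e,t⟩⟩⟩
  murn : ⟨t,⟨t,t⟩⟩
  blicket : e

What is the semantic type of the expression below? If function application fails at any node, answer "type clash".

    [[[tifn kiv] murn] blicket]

[tifn kiv]: ⟨⟨e,⟨e,e⟩⟩,⟨⟨t,⟨t,t⟩⟩,⟨e,t⟩⟩⟩ applied to ⟨e,⟨e,e⟩⟩ yields ⟨⟨t,⟨t,t⟩⟩,⟨e,t⟩⟩.
[[tifn kiv] murn]: ⟨⟨t,⟨t,t⟩⟩,⟨e,t⟩⟩ applied to ⟨t,⟨t,t⟩⟩ yields ⟨e,t⟩.
[[[tifn kiv] murn] blicket]: ⟨e,t⟩ applied to e yields t.

t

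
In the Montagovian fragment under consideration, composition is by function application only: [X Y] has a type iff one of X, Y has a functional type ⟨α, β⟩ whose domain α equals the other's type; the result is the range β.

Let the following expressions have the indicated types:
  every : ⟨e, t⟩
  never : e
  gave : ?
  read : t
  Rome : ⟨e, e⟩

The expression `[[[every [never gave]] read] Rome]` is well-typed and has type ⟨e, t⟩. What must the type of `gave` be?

For [[[every [never gave]] read] Rome] to have type ⟨e, t⟩ with Rome of type ⟨e, e⟩, [[every [never gave]] read] must be the function: [[every [never gave]] read] : ⟨⟨e, e⟩, ⟨e, t⟩⟩.
For [[every [never gave]] read] to have type ⟨⟨e, e⟩, ⟨e, t⟩⟩ with read of type t, [every [never gave]] must be the function: [every [never gave]] : ⟨t, ⟨⟨e, e⟩, ⟨e, t⟩⟩⟩.
For [every [never gave]] to have type ⟨t, ⟨⟨e, e⟩, ⟨e, t⟩⟩⟩ with every of type ⟨e, t⟩, [never gave] must be the function: [never gave] : ⟨⟨e, t⟩, ⟨t, ⟨⟨e, e⟩, ⟨e, t⟩⟩⟩⟩.
For [never gave] to have type ⟨⟨e, t⟩, ⟨t, ⟨⟨e, e⟩, ⟨e, t⟩⟩⟩⟩ with never of type e, gave must be the function: gave : ⟨e, ⟨⟨e, t⟩, ⟨t, ⟨⟨e, e⟩, ⟨e, t⟩⟩⟩⟩⟩.

⟨e, ⟨⟨e, t⟩, ⟨t, ⟨⟨e, e⟩, ⟨e, t⟩⟩⟩⟩⟩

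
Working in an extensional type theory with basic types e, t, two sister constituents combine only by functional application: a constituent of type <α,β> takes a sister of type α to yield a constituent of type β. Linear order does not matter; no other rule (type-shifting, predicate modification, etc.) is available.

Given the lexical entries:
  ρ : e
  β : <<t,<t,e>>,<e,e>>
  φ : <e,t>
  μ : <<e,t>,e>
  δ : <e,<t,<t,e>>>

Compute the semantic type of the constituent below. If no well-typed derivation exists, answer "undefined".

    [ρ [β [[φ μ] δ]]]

e

[φ μ] — μ of type <<e,t>,e> combines with φ of type <e,t>: type e.
[[φ μ] δ] — δ of type <e,<t,<t,e>>> combines with [φ μ] of type e: type <t,<t,e>>.
[β [[φ μ] δ]] — β of type <<t,<t,e>>,<e,e>> combines with [[φ μ] δ] of type <t,<t,e>>: type <e,e>.
[ρ [β [[φ μ] δ]]] — [β [[φ μ] δ]] of type <e,e> combines with ρ of type e: type e.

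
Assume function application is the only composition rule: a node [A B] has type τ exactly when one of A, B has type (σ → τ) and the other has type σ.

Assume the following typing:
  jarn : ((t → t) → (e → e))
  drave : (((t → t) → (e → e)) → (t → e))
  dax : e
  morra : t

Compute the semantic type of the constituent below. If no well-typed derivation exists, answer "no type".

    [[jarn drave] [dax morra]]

[jarn drave]: drave is (((t → t) → (e → e)) → (t → e)), jarn is ((t → t) → (e → e)); result (t → e).
At [dax morra]: neither e nor t can take the other as argument; the node is ill-typed.

no type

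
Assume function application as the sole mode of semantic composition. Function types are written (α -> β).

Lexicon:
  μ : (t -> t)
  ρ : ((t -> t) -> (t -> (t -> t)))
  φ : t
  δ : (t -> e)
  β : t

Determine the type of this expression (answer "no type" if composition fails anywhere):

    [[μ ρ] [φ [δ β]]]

no type

[μ ρ]: ((t -> t) -> (t -> (t -> t))) applied to (t -> t) yields (t -> (t -> t)).
[δ β]: (t -> e) applied to t yields e.
[φ [δ β]]: t and e cannot combine by function application — type clash.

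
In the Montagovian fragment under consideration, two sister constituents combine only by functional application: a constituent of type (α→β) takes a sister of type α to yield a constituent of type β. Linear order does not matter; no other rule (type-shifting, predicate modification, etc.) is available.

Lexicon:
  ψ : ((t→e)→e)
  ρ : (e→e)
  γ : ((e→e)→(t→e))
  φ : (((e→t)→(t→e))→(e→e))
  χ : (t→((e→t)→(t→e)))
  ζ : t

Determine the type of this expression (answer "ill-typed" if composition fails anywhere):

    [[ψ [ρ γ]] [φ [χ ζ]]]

e

[ρ γ]: γ is ((e→e)→(t→e)), ρ is (e→e); result (t→e).
[ψ [ρ γ]]: ψ is ((t→e)→e), [ρ γ] is (t→e); result e.
[χ ζ]: χ is (t→((e→t)→(t→e))), ζ is t; result ((e→t)→(t→e)).
[φ [χ ζ]]: φ is (((e→t)→(t→e))→(e→e)), [χ ζ] is ((e→t)→(t→e)); result (e→e).
[[ψ [ρ γ]] [φ [χ ζ]]]: [φ [χ ζ]] is (e→e), [ψ [ρ γ]] is e; result e.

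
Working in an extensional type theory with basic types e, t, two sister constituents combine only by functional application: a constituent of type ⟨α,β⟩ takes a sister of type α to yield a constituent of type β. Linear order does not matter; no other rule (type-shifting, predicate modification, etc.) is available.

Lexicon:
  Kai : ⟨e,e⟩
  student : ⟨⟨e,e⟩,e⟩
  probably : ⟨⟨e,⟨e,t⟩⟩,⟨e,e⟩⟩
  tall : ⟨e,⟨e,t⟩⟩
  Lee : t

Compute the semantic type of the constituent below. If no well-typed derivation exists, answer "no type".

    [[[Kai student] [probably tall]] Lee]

no type

[Kai student] — student of type ⟨⟨e,e⟩,e⟩ combines with Kai of type ⟨e,e⟩: type e.
[probably tall] — probably of type ⟨⟨e,⟨e,t⟩⟩,⟨e,e⟩⟩ combines with tall of type ⟨e,⟨e,t⟩⟩: type ⟨e,e⟩.
[[Kai student] [probably tall]] — [probably tall] of type ⟨e,e⟩ combines with [Kai student] of type e: type e.
At [[[Kai student] [probably tall]] Lee]: neither e nor t can take the other as argument; the node is ill-typed.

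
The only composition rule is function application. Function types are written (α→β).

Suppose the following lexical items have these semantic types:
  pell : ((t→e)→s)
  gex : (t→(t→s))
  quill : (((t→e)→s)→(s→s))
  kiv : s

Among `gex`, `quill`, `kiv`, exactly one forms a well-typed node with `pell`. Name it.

gex : (t→(t→s)) — pell needs (t→e); gex needs t; neither fits.
quill — combines: quill : (((t→e)→s)→(s→s)) takes pell : ((t→e)→s) as argument, giving (s→s).
kiv : s — pell needs (t→e); kiv needs nothing (atomic); neither fits.

quill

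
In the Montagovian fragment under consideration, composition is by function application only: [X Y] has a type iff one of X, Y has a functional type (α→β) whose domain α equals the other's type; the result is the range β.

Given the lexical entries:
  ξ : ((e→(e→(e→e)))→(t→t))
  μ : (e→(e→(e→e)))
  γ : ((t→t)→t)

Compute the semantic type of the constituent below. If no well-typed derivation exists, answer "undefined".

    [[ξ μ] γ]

t

[ξ μ]: ξ is ((e→(e→(e→e)))→(t→t)), μ is (e→(e→(e→e))); result (t→t).
[[ξ μ] γ]: γ is ((t→t)→t), [ξ μ] is (t→t); result t.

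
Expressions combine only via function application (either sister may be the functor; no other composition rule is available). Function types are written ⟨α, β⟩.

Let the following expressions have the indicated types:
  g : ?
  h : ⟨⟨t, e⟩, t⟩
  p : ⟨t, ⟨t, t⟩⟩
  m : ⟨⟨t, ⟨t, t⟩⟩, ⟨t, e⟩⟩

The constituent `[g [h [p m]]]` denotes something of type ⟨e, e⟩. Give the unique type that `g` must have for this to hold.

⟨t, ⟨e, e⟩⟩

[g [h [p m]]] is required to be ⟨e, e⟩. [h [p m]] : t cannot yield ⟨e, e⟩ as functor, so g : ⟨t, ⟨e, e⟩⟩.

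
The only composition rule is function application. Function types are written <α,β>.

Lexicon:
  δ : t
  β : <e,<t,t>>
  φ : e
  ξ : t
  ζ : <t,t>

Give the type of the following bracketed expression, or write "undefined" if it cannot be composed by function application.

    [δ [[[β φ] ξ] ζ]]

undefined

[β φ]: β is <e,<t,t>>, φ is e; result <t,t>.
[[β φ] ξ]: [β φ] is <t,t>, ξ is t; result t.
[[[β φ] ξ] ζ]: ζ is <t,t>, [[β φ] ξ] is t; result t.
[δ [[[β φ] ξ] ζ]]: t and t cannot combine by function application — type clash.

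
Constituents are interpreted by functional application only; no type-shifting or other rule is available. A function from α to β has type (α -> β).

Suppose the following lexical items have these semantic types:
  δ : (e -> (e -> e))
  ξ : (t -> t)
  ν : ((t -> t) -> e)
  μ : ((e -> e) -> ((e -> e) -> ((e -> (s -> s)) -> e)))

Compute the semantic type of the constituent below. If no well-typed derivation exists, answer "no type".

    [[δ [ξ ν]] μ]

At [ξ ν], ν : ((t -> t) -> e) takes ξ : (t -> t), giving e.
At [δ [ξ ν]], δ : (e -> (e -> e)) takes [ξ ν] : e, giving (e -> e).
At [[δ [ξ ν]] μ], μ : ((e -> e) -> ((e -> e) -> ((e -> (s -> s)) -> e))) takes [δ [ξ ν]] : (e -> e), giving ((e -> e) -> ((e -> (s -> s)) -> e)).

((e -> e) -> ((e -> (s -> s)) -> e))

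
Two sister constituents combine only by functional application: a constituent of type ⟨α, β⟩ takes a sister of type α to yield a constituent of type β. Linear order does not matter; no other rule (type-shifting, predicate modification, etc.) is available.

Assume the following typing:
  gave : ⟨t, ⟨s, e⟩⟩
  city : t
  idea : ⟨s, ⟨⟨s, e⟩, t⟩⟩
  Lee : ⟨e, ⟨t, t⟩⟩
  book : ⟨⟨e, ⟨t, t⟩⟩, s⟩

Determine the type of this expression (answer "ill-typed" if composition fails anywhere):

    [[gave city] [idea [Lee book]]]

[gave city]: functor gave : ⟨t, ⟨s, e⟩⟩, argument city : t; result ⟨s, e⟩.
[Lee book]: functor book : ⟨⟨e, ⟨t, t⟩⟩, s⟩, argument Lee : ⟨e, ⟨t, t⟩⟩; result s.
[idea [Lee book]]: functor idea : ⟨s, ⟨⟨s, e⟩, t⟩⟩, argument [Lee book] : s; result ⟨⟨s, e⟩, t⟩.
[[gave city] [idea [Lee book]]]: functor [idea [Lee book]] : ⟨⟨s, e⟩, t⟩, argument [gave city] : ⟨s, e⟩; result t.

t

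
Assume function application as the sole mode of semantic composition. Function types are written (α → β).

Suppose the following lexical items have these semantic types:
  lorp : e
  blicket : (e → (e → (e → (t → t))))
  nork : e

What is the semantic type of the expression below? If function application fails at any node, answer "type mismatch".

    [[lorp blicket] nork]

[lorp blicket]: functor blicket : (e → (e → (e → (t → t)))), argument lorp : e; result (e → (e → (t → t))).
[[lorp blicket] nork]: functor [lorp blicket] : (e → (e → (t → t))), argument nork : e; result (e → (t → t)).

(e → (t → t))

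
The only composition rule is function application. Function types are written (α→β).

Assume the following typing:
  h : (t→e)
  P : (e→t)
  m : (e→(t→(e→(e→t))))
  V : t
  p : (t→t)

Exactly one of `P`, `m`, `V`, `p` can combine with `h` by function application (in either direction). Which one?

P : (e→t) — does not combine with h.
m : (e→(t→(e→(e→t)))) — does not combine with h.
V — combines: h : (t→e) takes V : t as argument, giving e.
p : (t→t) — does not combine with h.

V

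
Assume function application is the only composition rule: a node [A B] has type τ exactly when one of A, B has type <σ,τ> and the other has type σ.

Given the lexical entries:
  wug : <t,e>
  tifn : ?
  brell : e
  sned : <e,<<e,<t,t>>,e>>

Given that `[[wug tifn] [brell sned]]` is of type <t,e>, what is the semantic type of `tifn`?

At [[wug tifn] [brell sned]] (required: <t,e>): [brell sned] is <<e,<t,t>>,e>, which is not a function with range <t,e>; hence [wug tifn] is the functor — type <<<e,<t,t>>,e>,<t,e>>.
At [wug tifn] (required: <<<e,<t,t>>,e>,<t,e>>): wug is <t,e>, which is not a function with range <<<e,<t,t>>,e>,<t,e>>; hence tifn is the functor — type <<t,e>,<<<e,<t,t>>,e>,<t,e>>>.

<<t,e>,<<<e,<t,t>>,e>,<t,e>>>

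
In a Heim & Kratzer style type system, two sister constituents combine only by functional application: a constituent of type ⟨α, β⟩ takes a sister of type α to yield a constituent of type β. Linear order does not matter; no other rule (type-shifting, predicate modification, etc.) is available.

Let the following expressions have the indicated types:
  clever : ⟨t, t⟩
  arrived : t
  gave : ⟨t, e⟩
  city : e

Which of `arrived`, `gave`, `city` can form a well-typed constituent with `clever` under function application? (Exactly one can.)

arrived

arrived — combines: clever : ⟨t, t⟩ takes arrived : t as argument, giving t.
gave : ⟨t, e⟩ — no; clever wants t, and gave wants t.
city : e — no; clever wants t, and city wants nothing (atomic).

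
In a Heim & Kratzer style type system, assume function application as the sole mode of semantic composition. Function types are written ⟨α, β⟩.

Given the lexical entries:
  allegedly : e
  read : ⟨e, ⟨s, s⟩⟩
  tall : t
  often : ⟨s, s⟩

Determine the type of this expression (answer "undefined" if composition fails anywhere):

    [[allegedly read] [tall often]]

undefined

[allegedly read] — read of type ⟨e, ⟨s, s⟩⟩ combines with allegedly of type e: type ⟨s, s⟩.
[tall often]: t with ⟨s, s⟩ — neither is a function whose domain matches the other; composition fails here.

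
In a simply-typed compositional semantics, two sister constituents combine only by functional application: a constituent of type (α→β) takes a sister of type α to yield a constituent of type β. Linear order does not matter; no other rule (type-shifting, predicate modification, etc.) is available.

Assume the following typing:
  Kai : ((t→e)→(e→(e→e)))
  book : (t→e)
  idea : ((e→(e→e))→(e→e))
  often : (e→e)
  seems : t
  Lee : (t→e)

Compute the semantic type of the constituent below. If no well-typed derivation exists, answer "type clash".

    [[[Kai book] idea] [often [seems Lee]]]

e

[Kai book]: Kai is ((t→e)→(e→(e→e))), book is (t→e); result (e→(e→e)).
[[Kai book] idea]: idea is ((e→(e→e))→(e→e)), [Kai book] is (e→(e→e)); result (e→e).
[seems Lee]: Lee is (t→e), seems is t; result e.
[often [seems Lee]]: often is (e→e), [seems Lee] is e; result e.
[[[Kai book] idea] [often [seems Lee]]]: [[Kai book] idea] is (e→e), [often [seems Lee]] is e; result e.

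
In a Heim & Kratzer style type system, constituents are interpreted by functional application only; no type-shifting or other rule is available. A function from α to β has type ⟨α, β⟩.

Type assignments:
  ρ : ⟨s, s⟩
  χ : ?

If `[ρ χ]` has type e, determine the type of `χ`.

⟨⟨s, s⟩, e⟩

At [ρ χ] (required: e): ρ is ⟨s, s⟩, which is not a function with range e; hence χ is the functor — type ⟨⟨s, s⟩, e⟩.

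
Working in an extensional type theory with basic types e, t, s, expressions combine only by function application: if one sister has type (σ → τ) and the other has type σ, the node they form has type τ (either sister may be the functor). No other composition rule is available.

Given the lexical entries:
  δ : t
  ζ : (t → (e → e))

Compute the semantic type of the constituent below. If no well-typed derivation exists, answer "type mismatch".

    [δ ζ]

[δ ζ]: functor ζ : (t → (e → e)), argument δ : t; result (e → e).

(e → e)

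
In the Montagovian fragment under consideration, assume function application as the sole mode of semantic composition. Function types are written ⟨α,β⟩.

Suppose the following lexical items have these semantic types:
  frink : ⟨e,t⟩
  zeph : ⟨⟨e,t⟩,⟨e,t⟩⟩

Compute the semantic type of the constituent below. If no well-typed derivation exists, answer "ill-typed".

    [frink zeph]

[frink zeph] — zeph of type ⟨⟨e,t⟩,⟨e,t⟩⟩ combines with frink of type ⟨e,t⟩: type ⟨e,t⟩.

⟨e,t⟩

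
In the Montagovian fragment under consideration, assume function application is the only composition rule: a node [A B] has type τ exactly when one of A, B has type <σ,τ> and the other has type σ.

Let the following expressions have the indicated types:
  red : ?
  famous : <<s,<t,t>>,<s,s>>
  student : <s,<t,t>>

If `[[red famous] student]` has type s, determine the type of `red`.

At [[red famous] student] (required: s): student is <s,<t,t>>, which is not a function with range s; hence [red famous] is the functor — type <<s,<t,t>>,s>.
At [red famous] (required: <<s,<t,t>>,s>): famous is <<s,<t,t>>,<s,s>>, which is not a function with range <<s,<t,t>>,s>; hence red is the functor — type <<<s,<t,t>>,<s,s>>,<<s,<t,t>>,s>>.

<<<s,<t,t>>,<s,s>>,<<s,<t,t>>,s>>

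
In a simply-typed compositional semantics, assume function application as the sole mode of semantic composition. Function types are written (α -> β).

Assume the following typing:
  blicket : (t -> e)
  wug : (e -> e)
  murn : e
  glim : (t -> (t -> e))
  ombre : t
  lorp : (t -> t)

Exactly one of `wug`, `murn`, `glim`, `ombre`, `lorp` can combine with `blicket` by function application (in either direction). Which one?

ombre

wug : (e -> e) — blicket needs t; wug needs e; neither fits.
murn : e — blicket needs t; murn needs nothing (atomic); neither fits.
glim : (t -> (t -> e)) — blicket needs t; glim needs t; neither fits.
ombre — combines: blicket : (t -> e) takes ombre : t as argument, giving e.
lorp : (t -> t) — blicket needs t; lorp needs t; neither fits.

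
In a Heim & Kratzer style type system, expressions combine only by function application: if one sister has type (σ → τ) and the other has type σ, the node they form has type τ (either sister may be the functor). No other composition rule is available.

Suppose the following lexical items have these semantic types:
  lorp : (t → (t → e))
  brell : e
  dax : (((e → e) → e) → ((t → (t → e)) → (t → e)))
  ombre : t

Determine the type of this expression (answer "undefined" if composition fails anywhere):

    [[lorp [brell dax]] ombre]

[brell dax]: e and (((e → e) → e) → ((t → (t → e)) → (t → e))) cannot combine by function application — type clash.

undefined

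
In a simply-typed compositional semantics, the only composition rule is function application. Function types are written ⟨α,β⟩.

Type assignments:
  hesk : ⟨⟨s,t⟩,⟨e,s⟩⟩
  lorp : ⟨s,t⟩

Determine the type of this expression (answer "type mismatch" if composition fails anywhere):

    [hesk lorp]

⟨e,s⟩

[hesk lorp] — hesk of type ⟨⟨s,t⟩,⟨e,s⟩⟩ combines with lorp of type ⟨s,t⟩: type ⟨e,s⟩.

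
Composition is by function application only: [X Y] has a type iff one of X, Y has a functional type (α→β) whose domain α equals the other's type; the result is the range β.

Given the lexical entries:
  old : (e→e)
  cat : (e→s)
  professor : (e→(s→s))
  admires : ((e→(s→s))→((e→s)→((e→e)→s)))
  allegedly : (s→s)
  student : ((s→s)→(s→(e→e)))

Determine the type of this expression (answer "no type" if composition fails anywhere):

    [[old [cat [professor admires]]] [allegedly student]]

At [professor admires], admires : ((e→(s→s))→((e→s)→((e→e)→s))) takes professor : (e→(s→s)), giving ((e→s)→((e→e)→s)).
At [cat [professor admires]], [professor admires] : ((e→s)→((e→e)→s)) takes cat : (e→s), giving ((e→e)→s).
At [old [cat [professor admires]]], [cat [professor admires]] : ((e→e)→s) takes old : (e→e), giving s.
At [allegedly student], student : ((s→s)→(s→(e→e))) takes allegedly : (s→s), giving (s→(e→e)).
At [[old [cat [professor admires]]] [allegedly student]], [allegedly student] : (s→(e→e)) takes [old [cat [professor admires]]] : s, giving (e→e).

(e→e)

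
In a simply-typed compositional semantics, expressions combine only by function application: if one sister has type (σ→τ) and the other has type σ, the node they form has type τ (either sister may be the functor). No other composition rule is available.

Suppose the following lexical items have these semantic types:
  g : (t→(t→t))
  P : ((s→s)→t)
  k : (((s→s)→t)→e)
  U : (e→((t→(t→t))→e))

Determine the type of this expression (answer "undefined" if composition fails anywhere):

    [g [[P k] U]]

e

At [P k], k : (((s→s)→t)→e) takes P : ((s→s)→t), giving e.
At [[P k] U], U : (e→((t→(t→t))→e)) takes [P k] : e, giving ((t→(t→t))→e).
At [g [[P k] U]], [[P k] U] : ((t→(t→t))→e) takes g : (t→(t→t)), giving e.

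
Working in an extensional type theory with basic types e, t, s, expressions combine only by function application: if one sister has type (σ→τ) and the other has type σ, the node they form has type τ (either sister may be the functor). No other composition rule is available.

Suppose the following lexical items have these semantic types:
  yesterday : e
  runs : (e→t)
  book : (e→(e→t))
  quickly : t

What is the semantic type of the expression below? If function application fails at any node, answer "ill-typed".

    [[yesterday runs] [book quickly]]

ill-typed

[yesterday runs]: functor runs : (e→t), argument yesterday : e; result t.
At [book quickly]: neither (e→(e→t)) nor t can take the other as argument; the node is ill-typed.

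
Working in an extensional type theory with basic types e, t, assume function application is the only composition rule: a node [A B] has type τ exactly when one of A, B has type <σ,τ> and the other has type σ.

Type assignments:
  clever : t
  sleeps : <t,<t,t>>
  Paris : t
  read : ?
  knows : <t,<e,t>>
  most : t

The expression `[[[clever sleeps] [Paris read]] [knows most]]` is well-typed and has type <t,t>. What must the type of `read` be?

[[[clever sleeps] [Paris read]] [knows most]] is required to be <t,t>. [knows most] : <e,t> cannot yield <t,t> as functor, so [[clever sleeps] [Paris read]] : <<e,t>,<t,t>>.
[[clever sleeps] [Paris read]] is required to be <<e,t>,<t,t>>. [clever sleeps] : <t,t> cannot yield <<e,t>,<t,t>> as functor, so [Paris read] : <<t,t>,<<e,t>,<t,t>>>.
[Paris read] is required to be <<t,t>,<<e,t>,<t,t>>>. Paris : t cannot yield <<t,t>,<<e,t>,<t,t>>> as functor, so read : <t,<<t,t>,<<e,t>,<t,t>>>>.

<t,<<t,t>,<<e,t>,<t,t>>>>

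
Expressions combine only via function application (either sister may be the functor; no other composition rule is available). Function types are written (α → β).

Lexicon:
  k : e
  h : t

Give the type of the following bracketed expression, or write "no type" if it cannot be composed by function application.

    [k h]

At [k h]: neither e nor t can take the other as argument; the node is ill-typed.

no type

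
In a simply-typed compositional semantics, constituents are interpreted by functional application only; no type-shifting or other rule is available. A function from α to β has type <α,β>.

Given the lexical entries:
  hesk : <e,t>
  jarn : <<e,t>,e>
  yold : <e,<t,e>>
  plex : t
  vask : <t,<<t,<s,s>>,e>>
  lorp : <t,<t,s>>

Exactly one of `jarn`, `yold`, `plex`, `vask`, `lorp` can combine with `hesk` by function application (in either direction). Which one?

jarn

jarn — combines: jarn : <<e,t>,e> takes hesk : <e,t> as argument, giving e.
yold : <e,<t,e>> — does not combine with hesk.
plex : t — does not combine with hesk.
vask : <t,<<t,<s,s>>,e>> — does not combine with hesk.
lorp : <t,<t,s>> — does not combine with hesk.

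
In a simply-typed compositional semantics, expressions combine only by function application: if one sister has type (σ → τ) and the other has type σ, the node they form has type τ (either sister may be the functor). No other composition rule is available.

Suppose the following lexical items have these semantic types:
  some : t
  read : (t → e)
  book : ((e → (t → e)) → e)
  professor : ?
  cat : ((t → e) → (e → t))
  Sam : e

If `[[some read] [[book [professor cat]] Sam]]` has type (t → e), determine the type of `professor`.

(((t → e) → (e → t)) → (((e → (t → e)) → e) → (e → (e → (t → e)))))

At [[some read] [[book [professor cat]] Sam]] (required: (t → e)): [some read] is e, which is not a function with range (t → e); hence [[book [professor cat]] Sam] is the functor — type (e → (t → e)).
At [[book [professor cat]] Sam] (required: (e → (t → e))): Sam is e, which is not a function with range (e → (t → e)); hence [book [professor cat]] is the functor — type (e → (e → (t → e))).
At [book [professor cat]] (required: (e → (e → (t → e)))): book is ((e → (t → e)) → e), which is not a function with range (e → (e → (t → e))); hence [professor cat] is the functor — type (((e → (t → e)) → e) → (e → (e → (t → e)))).
At [professor cat] (required: (((e → (t → e)) → e) → (e → (e → (t → e))))): cat is ((t → e) → (e → t)), which is not a function with range (((e → (t → e)) → e) → (e → (e → (t → e)))); hence professor is the functor — type (((t → e) → (e → t)) → (((e → (t → e)) → e) → (e → (e → (t → e))))).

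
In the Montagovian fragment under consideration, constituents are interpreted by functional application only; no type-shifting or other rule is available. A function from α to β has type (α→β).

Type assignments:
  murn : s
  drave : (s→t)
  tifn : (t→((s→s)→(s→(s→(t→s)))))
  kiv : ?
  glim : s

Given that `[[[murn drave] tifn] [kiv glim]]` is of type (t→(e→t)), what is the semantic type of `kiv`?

At [[[murn drave] tifn] [kiv glim]] (required: (t→(e→t))): [[murn drave] tifn] is ((s→s)→(s→(s→(t→s)))), which is not a function with range (t→(e→t)); hence [kiv glim] is the functor — type (((s→s)→(s→(s→(t→s))))→(t→(e→t))).
At [kiv glim] (required: (((s→s)→(s→(s→(t→s))))→(t→(e→t)))): glim is s, which is not a function with range (((s→s)→(s→(s→(t→s))))→(t→(e→t))); hence kiv is the functor — type (s→(((s→s)→(s→(s→(t→s))))→(t→(e→t)))).

(s→(((s→s)→(s→(s→(t→s))))→(t→(e→t))))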